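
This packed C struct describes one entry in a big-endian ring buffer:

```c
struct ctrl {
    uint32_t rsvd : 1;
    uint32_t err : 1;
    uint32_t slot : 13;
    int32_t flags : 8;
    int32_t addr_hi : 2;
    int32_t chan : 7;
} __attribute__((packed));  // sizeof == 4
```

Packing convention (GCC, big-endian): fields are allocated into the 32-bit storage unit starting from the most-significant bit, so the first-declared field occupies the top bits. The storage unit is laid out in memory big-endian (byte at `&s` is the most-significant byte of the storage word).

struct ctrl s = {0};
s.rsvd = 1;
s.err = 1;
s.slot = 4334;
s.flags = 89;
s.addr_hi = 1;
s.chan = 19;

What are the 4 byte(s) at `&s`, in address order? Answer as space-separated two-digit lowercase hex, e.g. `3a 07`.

e1 dc b2 93

[31+:1] rsvd=1 & 0x1 = 0x1; word=0x80000000
[30+:1] err=1 & 0x1 = 0x1; word=0xc0000000
[17+:13] slot=4334 & 0x1fff = 0x10ee; word=0xe1dc0000
[9+:8] flags=89 & 0xff = 0x59; word=0xe1dcb200
[7+:2] addr_hi=1 & 0x3 = 0x1; word=0xe1dcb280
[0+:7] chan=19 & 0x7f = 0x13; word=0xe1dcb293
word = 0xe1dcb293 → big-endian bytes:
  [0]=0xe1  [1]=0xdc  [2]=0xb2  [3]=0x93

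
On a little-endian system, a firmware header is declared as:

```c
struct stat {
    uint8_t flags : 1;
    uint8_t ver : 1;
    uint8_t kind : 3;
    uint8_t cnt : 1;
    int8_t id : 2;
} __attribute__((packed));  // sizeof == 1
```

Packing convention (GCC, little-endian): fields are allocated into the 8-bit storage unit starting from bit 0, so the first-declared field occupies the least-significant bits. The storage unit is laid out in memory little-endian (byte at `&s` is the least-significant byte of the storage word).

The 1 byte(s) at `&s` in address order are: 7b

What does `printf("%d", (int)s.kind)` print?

[0]=0x7b (little-endian) → word 0x7b
flags:1 @ bit 0 → (0x7b>>0)&0x1 = 0x1
ver:1 @ bit 1 → (0x7b>>1)&0x1 = 0x1
kind:3 @ bit 2 → (0x7b>>2)&0x7 = 0x6  ←
cnt:1 @ bit 5 → (0x7b>>5)&0x1 = 0x1
id:2 @ bit 6 → (0x7b>>6)&0x3 = 0x1

6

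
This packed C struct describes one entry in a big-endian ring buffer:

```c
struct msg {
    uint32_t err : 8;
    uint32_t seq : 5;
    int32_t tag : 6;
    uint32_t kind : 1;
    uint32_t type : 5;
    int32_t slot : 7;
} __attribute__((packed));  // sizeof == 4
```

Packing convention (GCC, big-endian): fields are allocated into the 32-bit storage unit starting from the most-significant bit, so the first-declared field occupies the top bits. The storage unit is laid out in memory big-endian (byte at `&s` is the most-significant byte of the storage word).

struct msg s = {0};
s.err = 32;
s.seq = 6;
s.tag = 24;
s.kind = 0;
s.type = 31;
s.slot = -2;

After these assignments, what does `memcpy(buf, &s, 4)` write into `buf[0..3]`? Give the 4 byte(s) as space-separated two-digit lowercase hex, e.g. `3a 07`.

err:8 = 32 → 0x20 << 24 → word 0x20000000
seq:5 = 6 → 0x6 << 19 → word 0x20300000
tag:6 = 24 → 0x18 << 13 → word 0x20330000
kind:1 = 0 → 0x0 << 12 → word 0x20330000
type:5 = 31 → 0x1f << 7 → word 0x20330f80
slot:7 = -2 → 0x7e << 0 → word 0x20330ffe
word = 0x20330ffe → big-endian bytes:
  [0]=0x20  [1]=0x33  [2]=0x0f  [3]=0xfe

20 33 0f fe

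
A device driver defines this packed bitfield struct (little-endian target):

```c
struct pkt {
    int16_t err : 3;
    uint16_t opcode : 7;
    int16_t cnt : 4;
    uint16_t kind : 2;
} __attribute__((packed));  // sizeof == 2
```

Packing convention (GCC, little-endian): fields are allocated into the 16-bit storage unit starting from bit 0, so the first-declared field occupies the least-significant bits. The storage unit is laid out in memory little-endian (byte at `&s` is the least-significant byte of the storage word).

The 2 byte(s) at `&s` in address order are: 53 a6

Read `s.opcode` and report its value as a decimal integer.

[0]=0x53 [1]=0xa6 (little-endian) → word 0xa653
err:3 @ bit 0 → (0xa653>>0)&0x7 = 0x3
opcode:7 @ bit 3 → (0xa653>>3)&0x7f = 0x4a  ←
cnt:4 @ bit 10 → (0xa653>>10)&0xf = 0x9
kind:2 @ bit 14 → (0xa653>>14)&0x3 = 0x2

74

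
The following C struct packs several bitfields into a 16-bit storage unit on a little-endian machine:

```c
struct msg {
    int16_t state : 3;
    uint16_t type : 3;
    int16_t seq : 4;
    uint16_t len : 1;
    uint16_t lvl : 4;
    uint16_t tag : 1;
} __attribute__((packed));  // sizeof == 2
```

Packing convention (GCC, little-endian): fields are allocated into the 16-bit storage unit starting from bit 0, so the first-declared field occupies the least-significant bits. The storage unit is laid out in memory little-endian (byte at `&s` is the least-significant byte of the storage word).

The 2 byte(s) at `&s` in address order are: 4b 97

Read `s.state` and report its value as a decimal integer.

[0]=0x4b [1]=0x97 (little-endian) → word 0x974b
state [0+:3] = (word>>0) & 0x7 = 3  ←
type [3+:3] = (word>>3) & 0x7 = 1
seq [6+:4] = (word>>6) & 0xf = 13
len [10+:1] = (word>>10) & 0x1 = 1
lvl [11+:4] = (word>>11) & 0xf = 2
tag [15+:1] = (word>>15) & 0x1 = 1
state signed 3b, MSB=0: value = 3

3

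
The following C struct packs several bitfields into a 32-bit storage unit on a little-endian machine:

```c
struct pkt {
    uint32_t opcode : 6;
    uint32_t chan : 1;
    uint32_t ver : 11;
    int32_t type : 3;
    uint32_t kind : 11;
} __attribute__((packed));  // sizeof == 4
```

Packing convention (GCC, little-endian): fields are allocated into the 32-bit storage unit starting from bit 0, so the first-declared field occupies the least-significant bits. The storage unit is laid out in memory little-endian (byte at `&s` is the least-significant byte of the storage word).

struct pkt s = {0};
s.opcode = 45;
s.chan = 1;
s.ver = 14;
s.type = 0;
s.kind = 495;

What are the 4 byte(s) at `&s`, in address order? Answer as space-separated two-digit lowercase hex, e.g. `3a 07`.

[0+:6] opcode=45 & 0x3f = 0x2d; word=0x0000002d
[6+:1] chan=1 & 0x1 = 0x1; word=0x0000006d
[7+:11] ver=14 & 0x7ff = 0xe; word=0x0000076d
[18+:3] type=0 & 0x7 = 0x0; word=0x0000076d
[21+:11] kind=495 & 0x7ff = 0x1ef; word=0x3de0076d
word = 0x3de0076d → little-endian bytes:
  [0]=0x6d  [1]=0x07  [2]=0xe0  [3]=0x3d

6d 07 e0 3d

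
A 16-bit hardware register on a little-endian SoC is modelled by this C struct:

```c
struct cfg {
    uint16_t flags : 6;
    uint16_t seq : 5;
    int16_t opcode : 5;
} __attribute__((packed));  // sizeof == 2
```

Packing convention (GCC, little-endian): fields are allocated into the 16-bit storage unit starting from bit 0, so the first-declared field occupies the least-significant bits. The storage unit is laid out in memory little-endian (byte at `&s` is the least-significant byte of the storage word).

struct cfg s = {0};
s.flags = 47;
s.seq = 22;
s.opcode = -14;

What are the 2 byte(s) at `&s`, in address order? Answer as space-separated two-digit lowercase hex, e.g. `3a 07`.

flags (6b) val=47 bits=0x2f at bit 0: 0x002f
seq (5b) val=22 bits=0x16 at bit 6: 0x05af
opcode (5b) val=-14 bits=0x12 at bit 11: 0x95af
word = 0x95af → little-endian bytes:
  [0]=0xaf  [1]=0x95

af 95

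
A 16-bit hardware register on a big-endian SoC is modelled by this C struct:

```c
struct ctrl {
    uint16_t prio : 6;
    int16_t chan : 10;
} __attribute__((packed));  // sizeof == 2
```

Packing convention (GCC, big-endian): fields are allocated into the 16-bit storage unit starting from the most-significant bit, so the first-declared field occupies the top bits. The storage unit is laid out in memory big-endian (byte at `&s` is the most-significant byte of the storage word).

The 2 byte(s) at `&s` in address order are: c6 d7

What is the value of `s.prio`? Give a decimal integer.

49

[0]=0xc6 [1]=0xd7 (big-endian) → word 0xc6d7
prio [10+:6] = (word>>10) & 0x3f = 49  ←
chan [0+:10] = (word>>0) & 0x3ff = 727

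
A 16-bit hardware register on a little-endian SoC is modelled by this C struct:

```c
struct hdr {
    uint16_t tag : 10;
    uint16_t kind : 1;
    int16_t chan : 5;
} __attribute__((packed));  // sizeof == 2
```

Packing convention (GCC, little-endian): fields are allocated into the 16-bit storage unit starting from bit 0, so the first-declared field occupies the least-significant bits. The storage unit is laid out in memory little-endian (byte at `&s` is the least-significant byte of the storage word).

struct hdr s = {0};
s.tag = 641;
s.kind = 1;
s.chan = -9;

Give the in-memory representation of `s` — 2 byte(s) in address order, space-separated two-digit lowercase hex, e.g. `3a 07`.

81 be

[0+:10] tag=641 & 0x3ff = 0x281; word=0x0281
[10+:1] kind=1 & 0x1 = 0x1; word=0x0681
[11+:5] chan=-9 & 0x1f = 0x17; word=0xbe81
word = 0xbe81 → little-endian bytes:
  [0]=0x81  [1]=0xbe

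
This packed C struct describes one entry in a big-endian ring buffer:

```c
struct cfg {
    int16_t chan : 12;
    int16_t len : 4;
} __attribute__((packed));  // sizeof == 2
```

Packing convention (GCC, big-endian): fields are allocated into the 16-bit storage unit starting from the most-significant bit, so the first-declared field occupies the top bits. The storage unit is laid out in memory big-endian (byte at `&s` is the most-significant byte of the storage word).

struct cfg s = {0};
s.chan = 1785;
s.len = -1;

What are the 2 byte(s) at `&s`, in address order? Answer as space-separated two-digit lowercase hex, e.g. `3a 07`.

chan:12 = 1785 → 0x6f9 << 4 → word 0x6f90
len:4 = -1 → 0xf << 0 → word 0x6f9f
word = 0x6f9f → big-endian bytes:
  [0]=0x6f  [1]=0x9f

6f 9f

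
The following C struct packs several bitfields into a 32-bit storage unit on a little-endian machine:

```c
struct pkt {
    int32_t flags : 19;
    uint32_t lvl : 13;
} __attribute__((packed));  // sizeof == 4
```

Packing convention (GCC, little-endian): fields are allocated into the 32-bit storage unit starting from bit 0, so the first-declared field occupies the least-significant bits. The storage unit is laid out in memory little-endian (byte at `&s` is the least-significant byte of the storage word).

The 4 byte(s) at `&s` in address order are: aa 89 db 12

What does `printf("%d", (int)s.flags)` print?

231850

[0]=0xaa [1]=0x89 [2]=0xdb [3]=0x12 (little-endian) → word 0x12db89aa
flags:19 @ bit 0 → (0x12db89aa>>0)&0x7ffff = 0x389aa  ←
lvl:13 @ bit 19 → (0x12db89aa>>19)&0x1fff = 0x25b
flags signed 19b, MSB=0: value = 231850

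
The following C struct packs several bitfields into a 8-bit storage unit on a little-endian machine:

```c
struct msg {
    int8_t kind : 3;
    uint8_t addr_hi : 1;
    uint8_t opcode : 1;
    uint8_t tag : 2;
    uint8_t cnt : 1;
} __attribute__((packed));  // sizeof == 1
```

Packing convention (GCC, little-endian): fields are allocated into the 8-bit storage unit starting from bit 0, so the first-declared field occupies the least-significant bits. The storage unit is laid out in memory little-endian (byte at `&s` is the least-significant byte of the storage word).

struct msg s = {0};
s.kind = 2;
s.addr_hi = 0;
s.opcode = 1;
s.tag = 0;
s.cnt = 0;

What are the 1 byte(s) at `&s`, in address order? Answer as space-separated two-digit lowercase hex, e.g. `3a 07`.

kind:3 = 2 → 0x2 << 0 → word 0x02
addr_hi:1 = 0 → 0x0 << 3 → word 0x02
opcode:1 = 1 → 0x1 << 4 → word 0x12
tag:2 = 0 → 0x0 << 5 → word 0x12
cnt:1 = 0 → 0x0 << 7 → word 0x12
word = 0x12 → little-endian bytes:
  [0]=0x12

12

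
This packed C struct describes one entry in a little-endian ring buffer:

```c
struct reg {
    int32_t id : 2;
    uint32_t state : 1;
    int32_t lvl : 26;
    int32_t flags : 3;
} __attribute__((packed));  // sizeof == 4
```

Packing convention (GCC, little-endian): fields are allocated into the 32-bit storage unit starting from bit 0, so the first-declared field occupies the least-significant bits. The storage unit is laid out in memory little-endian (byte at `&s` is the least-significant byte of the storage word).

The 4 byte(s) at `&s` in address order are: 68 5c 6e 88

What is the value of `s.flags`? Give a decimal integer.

-4

[0]=0x68 [1]=0x5c [2]=0x6e [3]=0x88 (little-endian) → word 0x886e5c68
id [0+:2] = (word>>0) & 0x3 = 0
state [2+:1] = (word>>2) & 0x1 = 0
lvl [3+:26] = (word>>3) & 0x3ffffff = 17681293
flags [29+:3] = (word>>29) & 0x7 = 4  ←
flags signed 3b, MSB=1: 4 - 8 = -4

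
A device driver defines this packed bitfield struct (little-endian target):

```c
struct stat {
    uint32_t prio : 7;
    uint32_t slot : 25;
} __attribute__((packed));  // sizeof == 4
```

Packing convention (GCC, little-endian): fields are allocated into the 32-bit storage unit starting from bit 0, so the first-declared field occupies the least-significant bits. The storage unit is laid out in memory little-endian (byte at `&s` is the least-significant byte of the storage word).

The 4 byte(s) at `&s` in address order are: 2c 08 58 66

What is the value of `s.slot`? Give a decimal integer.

[0]=0x2c [1]=0x08 [2]=0x58 [3]=0x66 (little-endian) → word 0x6658082c
prio:7 @ bit 0 → (0x6658082c>>0)&0x7f = 0x2c
slot:25 @ bit 7 → (0x6658082c>>7)&0x1ffffff = 0xccb010  ←

13414416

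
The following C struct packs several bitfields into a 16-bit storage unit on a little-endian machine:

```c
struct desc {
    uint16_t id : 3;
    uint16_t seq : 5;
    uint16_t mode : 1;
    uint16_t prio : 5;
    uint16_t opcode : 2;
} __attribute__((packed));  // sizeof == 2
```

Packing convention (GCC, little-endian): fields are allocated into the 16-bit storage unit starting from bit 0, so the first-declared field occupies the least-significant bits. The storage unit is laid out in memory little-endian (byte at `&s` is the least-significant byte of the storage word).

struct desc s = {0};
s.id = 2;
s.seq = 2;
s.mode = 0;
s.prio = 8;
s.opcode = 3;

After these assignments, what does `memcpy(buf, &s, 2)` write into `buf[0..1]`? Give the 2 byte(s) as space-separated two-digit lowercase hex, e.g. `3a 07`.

id:3 = 2 → 0x2 << 0 → word 0x0002
seq:5 = 2 → 0x2 << 3 → word 0x0012
mode:1 = 0 → 0x0 << 8 → word 0x0012
prio:5 = 8 → 0x8 << 9 → word 0x1012
opcode:2 = 3 → 0x3 << 14 → word 0xd012
word = 0xd012 → little-endian bytes:
  [0]=0x12  [1]=0xd0

12 d0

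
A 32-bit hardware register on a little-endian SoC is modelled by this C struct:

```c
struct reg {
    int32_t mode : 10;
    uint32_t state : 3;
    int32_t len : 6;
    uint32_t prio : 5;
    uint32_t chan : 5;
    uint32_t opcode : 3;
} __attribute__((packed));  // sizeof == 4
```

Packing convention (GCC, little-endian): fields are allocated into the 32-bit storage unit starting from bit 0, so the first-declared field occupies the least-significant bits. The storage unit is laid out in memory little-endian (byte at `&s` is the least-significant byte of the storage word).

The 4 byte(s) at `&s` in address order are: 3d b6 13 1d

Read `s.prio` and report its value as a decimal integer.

[0]=0x3d [1]=0xb6 [2]=0x13 [3]=0x1d (little-endian) → word 0x1d13b63d
mode [0+:10] = (word>>0) & 0x3ff = 573
state [10+:3] = (word>>10) & 0x7 = 5
len [13+:6] = (word>>13) & 0x3f = 29
prio [19+:5] = (word>>19) & 0x1f = 2  ←
chan [24+:5] = (word>>24) & 0x1f = 29
opcode [29+:3] = (word>>29) & 0x7 = 0

2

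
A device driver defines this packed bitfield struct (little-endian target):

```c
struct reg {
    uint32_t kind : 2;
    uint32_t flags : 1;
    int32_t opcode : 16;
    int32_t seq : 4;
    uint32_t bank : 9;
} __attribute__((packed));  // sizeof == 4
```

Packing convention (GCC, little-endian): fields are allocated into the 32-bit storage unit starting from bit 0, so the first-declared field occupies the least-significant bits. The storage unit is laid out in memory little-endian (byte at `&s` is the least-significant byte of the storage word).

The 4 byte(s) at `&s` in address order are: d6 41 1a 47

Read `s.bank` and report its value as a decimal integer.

[0]=0xd6 [1]=0x41 [2]=0x1a [3]=0x47 (little-endian) → word 0x471a41d6
kind [0+:2] = (word>>0) & 0x3 = 2
flags [2+:1] = (word>>2) & 0x1 = 1
opcode [3+:16] = (word>>3) & 0xffff = 18490
seq [19+:4] = (word>>19) & 0xf = 3
bank [23+:9] = (word>>23) & 0x1ff = 142  ←

142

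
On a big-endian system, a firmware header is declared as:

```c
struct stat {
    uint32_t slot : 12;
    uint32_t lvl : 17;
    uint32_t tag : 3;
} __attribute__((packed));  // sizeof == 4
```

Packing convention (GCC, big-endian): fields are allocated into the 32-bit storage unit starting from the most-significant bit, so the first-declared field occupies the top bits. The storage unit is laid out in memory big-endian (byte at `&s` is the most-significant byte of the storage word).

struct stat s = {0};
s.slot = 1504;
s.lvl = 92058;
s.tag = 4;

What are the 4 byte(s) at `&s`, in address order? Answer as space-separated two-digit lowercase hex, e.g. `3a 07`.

[20+:12] slot=1504 & 0xfff = 0x5e0; word=0x5e000000
[3+:17] lvl=92058 & 0x1ffff = 0x1679a; word=0x5e0b3cd0
[0+:3] tag=4 & 0x7 = 0x4; word=0x5e0b3cd4
word = 0x5e0b3cd4 → big-endian bytes:
  [0]=0x5e  [1]=0x0b  [2]=0x3c  [3]=0xd4

5e 0b 3c d4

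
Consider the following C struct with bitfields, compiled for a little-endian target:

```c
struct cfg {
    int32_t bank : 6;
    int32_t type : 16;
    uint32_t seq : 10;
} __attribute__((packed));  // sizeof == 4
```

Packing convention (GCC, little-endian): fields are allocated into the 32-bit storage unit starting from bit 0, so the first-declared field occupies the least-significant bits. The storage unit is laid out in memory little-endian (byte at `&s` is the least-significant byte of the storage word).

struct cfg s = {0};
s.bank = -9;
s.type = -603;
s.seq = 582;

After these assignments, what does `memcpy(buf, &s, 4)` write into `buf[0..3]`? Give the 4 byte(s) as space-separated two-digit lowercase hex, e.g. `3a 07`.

bank (6b) val=-9 bits=0x37 at bit 0: 0x00000037
type (16b) val=-603 bits=0xfda5 at bit 6: 0x003f6977
seq (10b) val=582 bits=0x246 at bit 22: 0x91bf6977
word = 0x91bf6977 → little-endian bytes:
  [0]=0x77  [1]=0x69  [2]=0xbf  [3]=0x91

77 69 bf 91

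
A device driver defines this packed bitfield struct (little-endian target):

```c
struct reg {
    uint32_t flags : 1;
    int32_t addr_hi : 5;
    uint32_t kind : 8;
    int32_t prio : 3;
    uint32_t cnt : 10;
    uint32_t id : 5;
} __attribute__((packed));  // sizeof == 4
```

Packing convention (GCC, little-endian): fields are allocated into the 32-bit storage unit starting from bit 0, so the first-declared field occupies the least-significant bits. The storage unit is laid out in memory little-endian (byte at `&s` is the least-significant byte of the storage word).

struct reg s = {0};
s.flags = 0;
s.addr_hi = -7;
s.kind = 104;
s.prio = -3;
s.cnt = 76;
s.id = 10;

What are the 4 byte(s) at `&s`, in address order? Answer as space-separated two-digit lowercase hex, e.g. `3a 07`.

flags (1b) val=0 bits=0x0 at bit 0: 0x00000000
addr_hi (5b) val=-7 bits=0x19 at bit 1: 0x00000032
kind (8b) val=104 bits=0x68 at bit 6: 0x00001a32
prio (3b) val=-3 bits=0x5 at bit 14: 0x00015a32
cnt (10b) val=76 bits=0x4c at bit 17: 0x00995a32
id (5b) val=10 bits=0xa at bit 27: 0x50995a32
word = 0x50995a32 → little-endian bytes:
  [0]=0x32  [1]=0x5a  [2]=0x99  [3]=0x50

32 5a 99 50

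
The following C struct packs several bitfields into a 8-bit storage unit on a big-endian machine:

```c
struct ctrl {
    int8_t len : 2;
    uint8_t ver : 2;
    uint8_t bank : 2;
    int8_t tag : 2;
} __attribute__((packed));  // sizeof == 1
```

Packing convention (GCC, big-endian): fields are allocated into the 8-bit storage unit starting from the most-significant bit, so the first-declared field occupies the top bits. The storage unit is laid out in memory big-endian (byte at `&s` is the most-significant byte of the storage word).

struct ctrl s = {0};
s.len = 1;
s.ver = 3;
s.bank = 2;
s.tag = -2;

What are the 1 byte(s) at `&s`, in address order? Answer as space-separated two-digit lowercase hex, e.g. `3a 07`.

7a

len:2 = 1 → 0x1 << 6 → word 0x40
ver:2 = 3 → 0x3 << 4 → word 0x70
bank:2 = 2 → 0x2 << 2 → word 0x78
tag:2 = -2 → 0x2 << 0 → word 0x7a
word = 0x7a → big-endian bytes:
  [0]=0x7a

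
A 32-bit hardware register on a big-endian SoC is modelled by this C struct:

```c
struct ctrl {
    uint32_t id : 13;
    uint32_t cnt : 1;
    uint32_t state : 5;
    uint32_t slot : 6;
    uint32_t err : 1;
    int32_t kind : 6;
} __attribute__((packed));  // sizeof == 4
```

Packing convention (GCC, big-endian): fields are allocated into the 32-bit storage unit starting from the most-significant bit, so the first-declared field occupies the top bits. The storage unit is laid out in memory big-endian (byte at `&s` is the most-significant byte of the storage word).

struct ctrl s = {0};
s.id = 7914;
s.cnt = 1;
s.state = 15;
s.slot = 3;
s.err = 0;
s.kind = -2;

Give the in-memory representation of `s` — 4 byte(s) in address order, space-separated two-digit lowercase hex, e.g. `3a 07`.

id (13b) val=7914 bits=0x1eea at bit 19: 0xf7500000
cnt (1b) val=1 bits=0x1 at bit 18: 0xf7540000
state (5b) val=15 bits=0xf at bit 13: 0xf755e000
slot (6b) val=3 bits=0x3 at bit 7: 0xf755e180
err (1b) val=0 bits=0x0 at bit 6: 0xf755e180
kind (6b) val=-2 bits=0x3e at bit 0: 0xf755e1be
word = 0xf755e1be → big-endian bytes:
  [0]=0xf7  [1]=0x55  [2]=0xe1  [3]=0xbe

f7 55 e1 be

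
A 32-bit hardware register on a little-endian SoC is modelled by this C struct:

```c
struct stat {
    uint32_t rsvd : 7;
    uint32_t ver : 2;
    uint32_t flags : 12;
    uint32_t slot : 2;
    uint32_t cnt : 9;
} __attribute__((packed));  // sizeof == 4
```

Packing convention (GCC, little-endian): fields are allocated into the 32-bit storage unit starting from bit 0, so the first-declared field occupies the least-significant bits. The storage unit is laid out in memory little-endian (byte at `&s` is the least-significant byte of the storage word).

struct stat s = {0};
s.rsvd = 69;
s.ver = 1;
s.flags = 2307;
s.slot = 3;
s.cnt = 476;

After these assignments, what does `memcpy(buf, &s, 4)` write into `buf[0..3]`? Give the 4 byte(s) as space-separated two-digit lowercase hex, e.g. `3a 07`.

[0+:7] rsvd=69 & 0x7f = 0x45; word=0x00000045
[7+:2] ver=1 & 0x3 = 0x1; word=0x000000c5
[9+:12] flags=2307 & 0xfff = 0x903; word=0x001206c5
[21+:2] slot=3 & 0x3 = 0x3; word=0x007206c5
[23+:9] cnt=476 & 0x1ff = 0x1dc; word=0xee7206c5
word = 0xee7206c5 → little-endian bytes:
  [0]=0xc5  [1]=0x06  [2]=0x72  [3]=0xee

c5 06 72 ee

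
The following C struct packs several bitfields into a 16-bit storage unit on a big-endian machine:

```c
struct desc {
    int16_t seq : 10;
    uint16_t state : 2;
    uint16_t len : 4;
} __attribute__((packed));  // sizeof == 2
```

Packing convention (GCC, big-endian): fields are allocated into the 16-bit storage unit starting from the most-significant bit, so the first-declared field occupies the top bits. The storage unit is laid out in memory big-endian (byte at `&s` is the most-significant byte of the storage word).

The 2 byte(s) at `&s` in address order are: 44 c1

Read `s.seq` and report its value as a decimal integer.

[0]=0x44 [1]=0xc1 (big-endian) → word 0x44c1
seq [6+:10] = (word>>6) & 0x3ff = 275  ←
state [4+:2] = (word>>4) & 0x3 = 0
len [0+:4] = (word>>0) & 0xf = 1
seq signed 10b, MSB=0: value = 275

275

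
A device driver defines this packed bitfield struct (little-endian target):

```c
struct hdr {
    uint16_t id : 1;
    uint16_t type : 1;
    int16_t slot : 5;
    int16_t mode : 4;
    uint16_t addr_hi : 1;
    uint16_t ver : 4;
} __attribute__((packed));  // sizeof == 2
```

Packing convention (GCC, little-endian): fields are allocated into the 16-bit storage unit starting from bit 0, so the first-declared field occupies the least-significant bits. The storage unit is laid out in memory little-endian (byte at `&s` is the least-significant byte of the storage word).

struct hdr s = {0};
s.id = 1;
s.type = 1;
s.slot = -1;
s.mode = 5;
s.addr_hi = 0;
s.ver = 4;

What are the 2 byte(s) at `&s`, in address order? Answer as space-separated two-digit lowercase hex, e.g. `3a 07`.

id (1b) val=1 bits=0x1 at bit 0: 0x0001
type (1b) val=1 bits=0x1 at bit 1: 0x0003
slot (5b) val=-1 bits=0x1f at bit 2: 0x007f
mode (4b) val=5 bits=0x5 at bit 7: 0x02ff
addr_hi (1b) val=0 bits=0x0 at bit 11: 0x02ff
ver (4b) val=4 bits=0x4 at bit 12: 0x42ff
word = 0x42ff → little-endian bytes:
  [0]=0xff  [1]=0x42

ff 42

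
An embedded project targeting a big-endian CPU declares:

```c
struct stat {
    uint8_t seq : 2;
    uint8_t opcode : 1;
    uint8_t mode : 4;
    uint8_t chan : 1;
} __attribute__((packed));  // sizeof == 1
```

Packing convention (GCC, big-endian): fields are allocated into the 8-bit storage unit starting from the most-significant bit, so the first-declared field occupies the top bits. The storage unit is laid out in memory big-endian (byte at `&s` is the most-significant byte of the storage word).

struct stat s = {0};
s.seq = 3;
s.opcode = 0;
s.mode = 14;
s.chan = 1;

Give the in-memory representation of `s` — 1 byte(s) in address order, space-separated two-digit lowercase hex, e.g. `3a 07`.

[6+:2] seq=3 & 0x3 = 0x3; word=0xc0
[5+:1] opcode=0 & 0x1 = 0x0; word=0xc0
[1+:4] mode=14 & 0xf = 0xe; word=0xdc
[0+:1] chan=1 & 0x1 = 0x1; word=0xdd
word = 0xdd → big-endian bytes:
  [0]=0xdd

dd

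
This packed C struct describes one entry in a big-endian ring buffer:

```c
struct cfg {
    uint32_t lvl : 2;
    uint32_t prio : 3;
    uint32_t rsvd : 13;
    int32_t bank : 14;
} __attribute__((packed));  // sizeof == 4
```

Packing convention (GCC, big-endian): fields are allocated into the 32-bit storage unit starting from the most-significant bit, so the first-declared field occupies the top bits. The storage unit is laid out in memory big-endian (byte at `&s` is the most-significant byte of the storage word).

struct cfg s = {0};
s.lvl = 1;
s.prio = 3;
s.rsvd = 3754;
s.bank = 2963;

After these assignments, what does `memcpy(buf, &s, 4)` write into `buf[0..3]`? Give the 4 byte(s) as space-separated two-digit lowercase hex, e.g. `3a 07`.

lvl:2 = 1 → 0x1 << 30 → word 0x40000000
prio:3 = 3 → 0x3 << 27 → word 0x58000000
rsvd:13 = 3754 → 0xeaa << 14 → word 0x5baa8000
bank:14 = 2963 → 0xb93 << 0 → word 0x5baa8b93
word = 0x5baa8b93 → big-endian bytes:
  [0]=0x5b  [1]=0xaa  [2]=0x8b  [3]=0x93

5b aa 8b 93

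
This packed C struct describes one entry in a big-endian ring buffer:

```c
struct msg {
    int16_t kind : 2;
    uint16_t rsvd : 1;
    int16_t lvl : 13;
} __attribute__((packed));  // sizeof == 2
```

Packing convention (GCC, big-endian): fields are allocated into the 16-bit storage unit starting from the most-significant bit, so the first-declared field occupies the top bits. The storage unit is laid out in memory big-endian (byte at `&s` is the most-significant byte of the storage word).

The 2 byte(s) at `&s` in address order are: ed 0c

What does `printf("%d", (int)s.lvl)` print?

3340

[0]=0xed [1]=0x0c (big-endian) → word 0xed0c
kind [14+:2] = (word>>14) & 0x3 = 3
rsvd [13+:1] = (word>>13) & 0x1 = 1
lvl [0+:13] = (word>>0) & 0x1fff = 3340  ←
lvl signed 13b, MSB=0: value = 3340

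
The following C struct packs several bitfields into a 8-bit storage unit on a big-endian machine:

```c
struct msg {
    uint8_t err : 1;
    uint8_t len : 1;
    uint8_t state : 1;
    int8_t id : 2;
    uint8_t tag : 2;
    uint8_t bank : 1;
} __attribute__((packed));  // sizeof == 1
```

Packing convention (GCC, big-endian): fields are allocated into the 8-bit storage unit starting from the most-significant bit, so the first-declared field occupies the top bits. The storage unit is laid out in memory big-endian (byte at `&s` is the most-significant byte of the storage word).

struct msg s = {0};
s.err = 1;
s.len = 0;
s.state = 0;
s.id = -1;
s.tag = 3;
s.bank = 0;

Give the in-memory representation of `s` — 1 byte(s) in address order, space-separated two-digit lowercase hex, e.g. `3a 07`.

9e

err (1b) val=1 bits=0x1 at bit 7: 0x80
len (1b) val=0 bits=0x0 at bit 6: 0x80
state (1b) val=0 bits=0x0 at bit 5: 0x80
id (2b) val=-1 bits=0x3 at bit 3: 0x98
tag (2b) val=3 bits=0x3 at bit 1: 0x9e
bank (1b) val=0 bits=0x0 at bit 0: 0x9e
word = 0x9e → big-endian bytes:
  [0]=0x9e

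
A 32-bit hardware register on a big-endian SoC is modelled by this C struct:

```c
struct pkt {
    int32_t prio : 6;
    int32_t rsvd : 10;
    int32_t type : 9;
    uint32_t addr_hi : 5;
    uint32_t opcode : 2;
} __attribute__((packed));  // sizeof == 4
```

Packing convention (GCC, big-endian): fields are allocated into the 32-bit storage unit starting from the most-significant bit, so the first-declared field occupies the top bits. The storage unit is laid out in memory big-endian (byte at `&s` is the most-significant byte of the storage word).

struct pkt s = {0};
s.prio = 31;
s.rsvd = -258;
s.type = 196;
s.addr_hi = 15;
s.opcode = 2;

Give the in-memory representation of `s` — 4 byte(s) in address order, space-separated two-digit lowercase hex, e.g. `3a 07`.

prio (6b) val=31 bits=0x1f at bit 26: 0x7c000000
rsvd (10b) val=-258 bits=0x2fe at bit 16: 0x7efe0000
type (9b) val=196 bits=0xc4 at bit 7: 0x7efe6200
addr_hi (5b) val=15 bits=0xf at bit 2: 0x7efe623c
opcode (2b) val=2 bits=0x2 at bit 0: 0x7efe623e
word = 0x7efe623e → big-endian bytes:
  [0]=0x7e  [1]=0xfe  [2]=0x62  [3]=0x3e

7e fe 62 3e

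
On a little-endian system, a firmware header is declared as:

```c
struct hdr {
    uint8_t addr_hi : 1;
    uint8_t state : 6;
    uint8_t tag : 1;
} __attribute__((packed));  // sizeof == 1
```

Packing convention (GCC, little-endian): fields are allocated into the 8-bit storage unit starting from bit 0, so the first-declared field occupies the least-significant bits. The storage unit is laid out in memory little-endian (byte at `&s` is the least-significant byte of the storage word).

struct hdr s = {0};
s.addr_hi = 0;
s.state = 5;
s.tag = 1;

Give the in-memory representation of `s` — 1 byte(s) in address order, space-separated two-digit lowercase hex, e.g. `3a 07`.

8a

addr_hi (1b) val=0 bits=0x0 at bit 0: 0x00
state (6b) val=5 bits=0x5 at bit 1: 0x0a
tag (1b) val=1 bits=0x1 at bit 7: 0x8a
word = 0x8a → little-endian bytes:
  [0]=0x8a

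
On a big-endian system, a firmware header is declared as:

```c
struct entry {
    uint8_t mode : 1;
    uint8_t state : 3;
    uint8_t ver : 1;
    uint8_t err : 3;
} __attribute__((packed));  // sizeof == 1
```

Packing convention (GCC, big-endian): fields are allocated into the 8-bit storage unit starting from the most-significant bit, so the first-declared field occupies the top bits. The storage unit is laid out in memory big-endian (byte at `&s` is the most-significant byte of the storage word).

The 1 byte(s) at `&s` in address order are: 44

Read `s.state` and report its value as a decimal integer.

[0]=0x44 (big-endian) → word 0x44
mode [7+:1] = (word>>7) & 0x1 = 0
state [4+:3] = (word>>4) & 0x7 = 4  ←
ver [3+:1] = (word>>3) & 0x1 = 0
err [0+:3] = (word>>0) & 0x7 = 4

4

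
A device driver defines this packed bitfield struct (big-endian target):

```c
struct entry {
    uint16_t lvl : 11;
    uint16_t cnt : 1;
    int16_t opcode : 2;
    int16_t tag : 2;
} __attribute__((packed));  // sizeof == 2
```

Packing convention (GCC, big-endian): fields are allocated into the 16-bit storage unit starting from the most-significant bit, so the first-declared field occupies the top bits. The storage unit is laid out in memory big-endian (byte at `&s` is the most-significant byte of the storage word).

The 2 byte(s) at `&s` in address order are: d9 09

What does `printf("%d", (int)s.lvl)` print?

[0]=0xd9 [1]=0x09 (big-endian) → word 0xd909
lvl:11 @ bit 5 → (0xd909>>5)&0x7ff = 0x6c8  ←
cnt:1 @ bit 4 → (0xd909>>4)&0x1 = 0x0
opcode:2 @ bit 2 → (0xd909>>2)&0x3 = 0x2
tag:2 @ bit 0 → (0xd909>>0)&0x3 = 0x1

1736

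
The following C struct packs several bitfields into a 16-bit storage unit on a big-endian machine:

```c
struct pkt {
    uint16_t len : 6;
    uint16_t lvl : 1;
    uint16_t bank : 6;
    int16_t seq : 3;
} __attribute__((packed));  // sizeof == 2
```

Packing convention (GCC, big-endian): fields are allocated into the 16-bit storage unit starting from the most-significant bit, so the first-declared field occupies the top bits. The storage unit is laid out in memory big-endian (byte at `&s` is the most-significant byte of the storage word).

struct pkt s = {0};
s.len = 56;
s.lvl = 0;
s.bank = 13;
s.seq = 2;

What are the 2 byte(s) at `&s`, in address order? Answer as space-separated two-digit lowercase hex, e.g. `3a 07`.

e0 6a

len (6b) val=56 bits=0x38 at bit 10: 0xe000
lvl (1b) val=0 bits=0x0 at bit 9: 0xe000
bank (6b) val=13 bits=0xd at bit 3: 0xe068
seq (3b) val=2 bits=0x2 at bit 0: 0xe06a
word = 0xe06a → big-endian bytes:
  [0]=0xe0  [1]=0x6a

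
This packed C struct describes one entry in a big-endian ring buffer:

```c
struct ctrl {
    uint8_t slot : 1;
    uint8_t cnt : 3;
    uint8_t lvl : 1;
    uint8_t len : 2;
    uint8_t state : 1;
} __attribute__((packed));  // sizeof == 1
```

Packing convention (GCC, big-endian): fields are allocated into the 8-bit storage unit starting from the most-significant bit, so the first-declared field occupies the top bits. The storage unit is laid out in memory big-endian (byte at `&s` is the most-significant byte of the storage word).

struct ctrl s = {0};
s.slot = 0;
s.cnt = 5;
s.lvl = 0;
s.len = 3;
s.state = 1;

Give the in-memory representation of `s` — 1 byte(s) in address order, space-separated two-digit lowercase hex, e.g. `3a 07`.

57

slot:1 = 0 → 0x0 << 7 → word 0x00
cnt:3 = 5 → 0x5 << 4 → word 0x50
lvl:1 = 0 → 0x0 << 3 → word 0x50
len:2 = 3 → 0x3 << 1 → word 0x56
state:1 = 1 → 0x1 << 0 → word 0x57
word = 0x57 → big-endian bytes:
  [0]=0x57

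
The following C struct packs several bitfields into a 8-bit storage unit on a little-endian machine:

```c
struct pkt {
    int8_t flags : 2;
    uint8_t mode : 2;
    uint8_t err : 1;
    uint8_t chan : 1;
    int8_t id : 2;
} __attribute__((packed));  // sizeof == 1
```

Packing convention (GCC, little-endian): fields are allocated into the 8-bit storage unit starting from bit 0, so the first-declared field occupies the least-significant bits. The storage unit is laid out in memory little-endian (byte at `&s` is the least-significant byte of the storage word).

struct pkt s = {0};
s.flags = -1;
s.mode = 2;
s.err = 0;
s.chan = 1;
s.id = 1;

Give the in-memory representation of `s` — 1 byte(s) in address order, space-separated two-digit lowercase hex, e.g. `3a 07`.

flags (2b) val=-1 bits=0x3 at bit 0: 0x03
mode (2b) val=2 bits=0x2 at bit 2: 0x0b
err (1b) val=0 bits=0x0 at bit 4: 0x0b
chan (1b) val=1 bits=0x1 at bit 5: 0x2b
id (2b) val=1 bits=0x1 at bit 6: 0x6b
word = 0x6b → little-endian bytes:
  [0]=0x6b

6b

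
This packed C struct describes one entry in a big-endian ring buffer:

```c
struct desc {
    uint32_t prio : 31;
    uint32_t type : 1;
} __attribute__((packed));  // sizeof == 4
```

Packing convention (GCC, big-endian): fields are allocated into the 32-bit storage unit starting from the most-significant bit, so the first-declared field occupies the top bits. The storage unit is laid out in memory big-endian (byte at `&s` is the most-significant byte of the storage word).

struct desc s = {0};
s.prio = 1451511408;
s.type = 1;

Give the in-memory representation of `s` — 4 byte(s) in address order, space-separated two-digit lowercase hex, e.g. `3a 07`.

prio (31b) val=1451511408 bits=0x56844e70 at bit 1: 0xad089ce0
type (1b) val=1 bits=0x1 at bit 0: 0xad089ce1
word = 0xad089ce1 → big-endian bytes:
  [0]=0xad  [1]=0x08  [2]=0x9c  [3]=0xe1

ad 08 9c e1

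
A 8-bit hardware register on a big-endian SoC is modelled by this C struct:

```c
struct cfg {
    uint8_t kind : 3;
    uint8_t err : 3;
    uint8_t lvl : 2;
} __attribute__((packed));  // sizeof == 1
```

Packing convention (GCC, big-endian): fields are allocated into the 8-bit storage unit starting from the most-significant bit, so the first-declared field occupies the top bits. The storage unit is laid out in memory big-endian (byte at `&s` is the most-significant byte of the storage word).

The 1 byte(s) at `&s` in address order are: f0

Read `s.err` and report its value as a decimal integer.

[0]=0xf0 (big-endian) → word 0xf0
kind:3 @ bit 5 → (0xf0>>5)&0x7 = 0x7
err:3 @ bit 2 → (0xf0>>2)&0x7 = 0x4  ←
lvl:2 @ bit 0 → (0xf0>>0)&0x3 = 0x0

4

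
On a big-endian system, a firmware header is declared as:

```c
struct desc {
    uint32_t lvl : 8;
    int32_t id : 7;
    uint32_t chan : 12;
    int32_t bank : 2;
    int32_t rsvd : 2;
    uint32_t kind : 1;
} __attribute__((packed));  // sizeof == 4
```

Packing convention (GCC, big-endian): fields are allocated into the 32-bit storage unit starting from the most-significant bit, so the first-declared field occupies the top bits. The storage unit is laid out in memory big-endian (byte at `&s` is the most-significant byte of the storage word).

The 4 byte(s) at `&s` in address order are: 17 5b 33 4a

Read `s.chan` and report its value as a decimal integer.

2458

[0]=0x17 [1]=0x5b [2]=0x33 [3]=0x4a (big-endian) → word 0x175b334a
lvl [24+:8] = (word>>24) & 0xff = 23
id [17+:7] = (word>>17) & 0x7f = 45
chan [5+:12] = (word>>5) & 0xfff = 2458  ←
bank [3+:2] = (word>>3) & 0x3 = 1
rsvd [1+:2] = (word>>1) & 0x3 = 1
kind [0+:1] = (word>>0) & 0x1 = 0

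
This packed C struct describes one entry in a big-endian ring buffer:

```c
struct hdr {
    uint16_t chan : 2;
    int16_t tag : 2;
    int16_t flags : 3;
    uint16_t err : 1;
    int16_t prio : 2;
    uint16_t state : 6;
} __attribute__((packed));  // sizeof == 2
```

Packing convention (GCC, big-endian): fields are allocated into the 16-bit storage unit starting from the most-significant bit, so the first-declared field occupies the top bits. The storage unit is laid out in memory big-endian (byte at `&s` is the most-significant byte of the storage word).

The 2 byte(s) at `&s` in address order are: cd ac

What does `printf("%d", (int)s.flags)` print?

-2

[0]=0xcd [1]=0xac (big-endian) → word 0xcdac
chan:2 @ bit 14 → (0xcdac>>14)&0x3 = 0x3
tag:2 @ bit 12 → (0xcdac>>12)&0x3 = 0x0
flags:3 @ bit 9 → (0xcdac>>9)&0x7 = 0x6  ←
err:1 @ bit 8 → (0xcdac>>8)&0x1 = 0x1
prio:2 @ bit 6 → (0xcdac>>6)&0x3 = 0x2
state:6 @ bit 0 → (0xcdac>>0)&0x3f = 0x2c
flags signed 3b, MSB=1: 6 - 8 = -2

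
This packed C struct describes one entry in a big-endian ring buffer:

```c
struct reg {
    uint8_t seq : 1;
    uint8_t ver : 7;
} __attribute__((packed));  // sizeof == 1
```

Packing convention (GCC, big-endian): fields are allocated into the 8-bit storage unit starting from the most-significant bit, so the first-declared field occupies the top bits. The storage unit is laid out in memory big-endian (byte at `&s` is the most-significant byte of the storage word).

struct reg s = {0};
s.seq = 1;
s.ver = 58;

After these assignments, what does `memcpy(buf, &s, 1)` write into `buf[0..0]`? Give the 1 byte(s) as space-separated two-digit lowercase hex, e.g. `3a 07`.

ba

[7+:1] seq=1 & 0x1 = 0x1; word=0x80
[0+:7] ver=58 & 0x7f = 0x3a; word=0xba
word = 0xba → big-endian bytes:
  [0]=0xba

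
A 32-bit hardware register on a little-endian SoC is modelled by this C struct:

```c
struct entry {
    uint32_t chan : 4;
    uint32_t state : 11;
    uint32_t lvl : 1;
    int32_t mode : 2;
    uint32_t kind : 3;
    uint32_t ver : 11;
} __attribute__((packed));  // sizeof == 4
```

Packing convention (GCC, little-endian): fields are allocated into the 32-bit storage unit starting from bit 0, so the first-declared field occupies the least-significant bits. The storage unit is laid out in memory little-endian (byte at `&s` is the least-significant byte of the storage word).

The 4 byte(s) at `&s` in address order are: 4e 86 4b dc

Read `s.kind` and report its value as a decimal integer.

[0]=0x4e [1]=0x86 [2]=0x4b [3]=0xdc (little-endian) → word 0xdc4b864e
chan:4 @ bit 0 → (0xdc4b864e>>0)&0xf = 0xe
state:11 @ bit 4 → (0xdc4b864e>>4)&0x7ff = 0x64
lvl:1 @ bit 15 → (0xdc4b864e>>15)&0x1 = 0x1
mode:2 @ bit 16 → (0xdc4b864e>>16)&0x3 = 0x3
kind:3 @ bit 18 → (0xdc4b864e>>18)&0x7 = 0x2  ←
ver:11 @ bit 21 → (0xdc4b864e>>21)&0x7ff = 0x6e2

2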